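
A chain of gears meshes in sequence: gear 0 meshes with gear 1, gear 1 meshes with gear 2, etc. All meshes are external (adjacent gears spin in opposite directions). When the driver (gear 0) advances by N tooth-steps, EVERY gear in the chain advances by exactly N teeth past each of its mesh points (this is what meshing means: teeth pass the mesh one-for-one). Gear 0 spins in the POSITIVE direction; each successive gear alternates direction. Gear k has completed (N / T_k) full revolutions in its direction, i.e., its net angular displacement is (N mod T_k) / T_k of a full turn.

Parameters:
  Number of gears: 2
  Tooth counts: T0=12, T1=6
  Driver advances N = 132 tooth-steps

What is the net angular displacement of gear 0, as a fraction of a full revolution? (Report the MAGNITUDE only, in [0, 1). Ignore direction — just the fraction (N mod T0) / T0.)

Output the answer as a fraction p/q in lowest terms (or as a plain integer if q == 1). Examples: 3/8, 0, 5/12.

Answer: 0

Derivation:
Chain of 2 gears, tooth counts: [12, 6]
  gear 0: T0=12, direction=positive, advance = 132 mod 12 = 0 teeth = 0/12 turn
  gear 1: T1=6, direction=negative, advance = 132 mod 6 = 0 teeth = 0/6 turn
Gear 0: 132 mod 12 = 0
Fraction = 0 / 12 = 0/1 (gcd(0,12)=12) = 0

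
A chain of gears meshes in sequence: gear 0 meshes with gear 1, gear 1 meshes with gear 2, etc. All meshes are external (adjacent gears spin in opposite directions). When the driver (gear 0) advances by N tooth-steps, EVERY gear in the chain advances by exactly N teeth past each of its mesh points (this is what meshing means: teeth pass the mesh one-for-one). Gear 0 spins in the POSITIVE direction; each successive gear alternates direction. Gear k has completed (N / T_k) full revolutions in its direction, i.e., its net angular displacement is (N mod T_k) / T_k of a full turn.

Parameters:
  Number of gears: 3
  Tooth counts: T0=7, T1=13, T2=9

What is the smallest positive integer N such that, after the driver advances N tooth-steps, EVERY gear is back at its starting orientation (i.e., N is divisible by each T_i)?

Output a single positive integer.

Answer: 819

Derivation:
Gear k returns to start when N is a multiple of T_k.
All gears at start simultaneously when N is a common multiple of [7, 13, 9]; the smallest such N is lcm(7, 13, 9).
Start: lcm = T0 = 7
Fold in T1=13: gcd(7, 13) = 1; lcm(7, 13) = 7 * 13 / 1 = 91 / 1 = 91
Fold in T2=9: gcd(91, 9) = 1; lcm(91, 9) = 91 * 9 / 1 = 819 / 1 = 819
Full cycle length = 819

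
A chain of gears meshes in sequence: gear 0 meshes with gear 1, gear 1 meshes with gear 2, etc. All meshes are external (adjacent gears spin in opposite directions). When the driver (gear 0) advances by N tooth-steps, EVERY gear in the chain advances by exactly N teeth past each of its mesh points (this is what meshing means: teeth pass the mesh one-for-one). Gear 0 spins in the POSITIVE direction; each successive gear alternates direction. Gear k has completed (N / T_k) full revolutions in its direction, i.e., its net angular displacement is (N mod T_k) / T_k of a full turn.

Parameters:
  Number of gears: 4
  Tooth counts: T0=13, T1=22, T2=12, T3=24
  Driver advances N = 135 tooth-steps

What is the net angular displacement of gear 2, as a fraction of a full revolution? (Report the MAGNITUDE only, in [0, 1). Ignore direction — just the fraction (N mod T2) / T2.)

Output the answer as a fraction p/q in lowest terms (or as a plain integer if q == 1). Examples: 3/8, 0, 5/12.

Chain of 4 gears, tooth counts: [13, 22, 12, 24]
  gear 0: T0=13, direction=positive, advance = 135 mod 13 = 5 teeth = 5/13 turn
  gear 1: T1=22, direction=negative, advance = 135 mod 22 = 3 teeth = 3/22 turn
  gear 2: T2=12, direction=positive, advance = 135 mod 12 = 3 teeth = 3/12 turn
  gear 3: T3=24, direction=negative, advance = 135 mod 24 = 15 teeth = 15/24 turn
Gear 2: 135 mod 12 = 3
Fraction = 3 / 12 = 1/4 (gcd(3,12)=3) = 1/4

Answer: 1/4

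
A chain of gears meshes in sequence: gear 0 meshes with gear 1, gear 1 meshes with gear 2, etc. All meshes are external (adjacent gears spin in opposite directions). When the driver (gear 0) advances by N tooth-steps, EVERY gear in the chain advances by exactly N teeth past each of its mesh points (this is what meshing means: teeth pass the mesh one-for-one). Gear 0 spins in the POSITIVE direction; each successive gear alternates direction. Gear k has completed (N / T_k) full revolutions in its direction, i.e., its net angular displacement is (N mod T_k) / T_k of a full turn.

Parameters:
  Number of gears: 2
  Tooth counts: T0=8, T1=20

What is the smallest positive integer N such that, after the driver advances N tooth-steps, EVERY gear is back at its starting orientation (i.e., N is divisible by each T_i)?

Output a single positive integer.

Answer: 40

Derivation:
Gear k returns to start when N is a multiple of T_k.
All gears at start simultaneously when N is a common multiple of [8, 20]; the smallest such N is lcm(8, 20).
Start: lcm = T0 = 8
Fold in T1=20: gcd(8, 20) = 4; lcm(8, 20) = 8 * 20 / 4 = 160 / 4 = 40
Full cycle length = 40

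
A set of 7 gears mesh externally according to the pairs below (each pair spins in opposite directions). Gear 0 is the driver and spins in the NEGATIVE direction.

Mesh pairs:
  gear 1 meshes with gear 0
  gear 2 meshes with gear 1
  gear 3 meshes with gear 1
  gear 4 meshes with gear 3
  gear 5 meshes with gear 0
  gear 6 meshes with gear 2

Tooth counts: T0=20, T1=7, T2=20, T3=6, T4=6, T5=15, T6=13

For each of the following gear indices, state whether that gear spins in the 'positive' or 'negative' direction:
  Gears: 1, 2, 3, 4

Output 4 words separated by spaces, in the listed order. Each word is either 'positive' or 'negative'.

Gear 0 (driver): negative (depth 0)
  gear 1: meshes with gear 0 -> depth 1 -> positive (opposite of gear 0)
  gear 2: meshes with gear 1 -> depth 2 -> negative (opposite of gear 1)
  gear 3: meshes with gear 1 -> depth 2 -> negative (opposite of gear 1)
  gear 4: meshes with gear 3 -> depth 3 -> positive (opposite of gear 3)
  gear 5: meshes with gear 0 -> depth 1 -> positive (opposite of gear 0)
  gear 6: meshes with gear 2 -> depth 3 -> positive (opposite of gear 2)
Queried indices 1, 2, 3, 4 -> positive, negative, negative, positive

Answer: positive negative negative positive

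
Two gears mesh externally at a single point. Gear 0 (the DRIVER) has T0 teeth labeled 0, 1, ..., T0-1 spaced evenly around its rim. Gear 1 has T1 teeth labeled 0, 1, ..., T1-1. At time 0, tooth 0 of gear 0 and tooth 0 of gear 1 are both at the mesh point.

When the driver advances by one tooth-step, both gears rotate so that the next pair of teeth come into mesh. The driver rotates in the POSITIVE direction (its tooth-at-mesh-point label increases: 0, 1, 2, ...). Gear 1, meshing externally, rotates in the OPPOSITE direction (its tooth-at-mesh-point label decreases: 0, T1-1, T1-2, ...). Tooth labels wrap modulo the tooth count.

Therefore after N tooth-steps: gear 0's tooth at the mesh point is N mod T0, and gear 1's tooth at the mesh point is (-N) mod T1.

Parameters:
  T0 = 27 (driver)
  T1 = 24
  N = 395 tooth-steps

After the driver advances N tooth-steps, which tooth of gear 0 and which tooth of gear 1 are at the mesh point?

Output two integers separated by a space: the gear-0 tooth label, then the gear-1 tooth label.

Gear 0 (driver, T0=27): tooth at mesh = N mod T0
  395 = 14 * 27 + 17, so 395 mod 27 = 17
  gear 0 tooth = 17
Gear 1 (driven, T1=24): tooth at mesh = (-N) mod T1
  395 = 16 * 24 + 11, so 395 mod 24 = 11
  (-395) mod 24 = (-11) mod 24 = 24 - 11 = 13
Mesh after 395 steps: gear-0 tooth 17 meets gear-1 tooth 13

Answer: 17 13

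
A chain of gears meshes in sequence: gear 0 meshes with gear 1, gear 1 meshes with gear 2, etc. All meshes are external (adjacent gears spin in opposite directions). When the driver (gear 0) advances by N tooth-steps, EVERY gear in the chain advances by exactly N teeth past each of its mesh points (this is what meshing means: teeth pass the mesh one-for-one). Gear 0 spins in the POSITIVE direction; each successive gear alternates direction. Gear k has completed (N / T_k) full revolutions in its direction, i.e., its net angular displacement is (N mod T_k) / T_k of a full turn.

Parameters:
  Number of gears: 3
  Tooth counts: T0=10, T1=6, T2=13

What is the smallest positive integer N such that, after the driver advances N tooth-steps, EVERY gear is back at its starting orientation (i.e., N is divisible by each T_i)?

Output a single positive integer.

Gear k returns to start when N is a multiple of T_k.
All gears at start simultaneously when N is a common multiple of [10, 6, 13]; the smallest such N is lcm(10, 6, 13).
Start: lcm = T0 = 10
Fold in T1=6: gcd(10, 6) = 2; lcm(10, 6) = 10 * 6 / 2 = 60 / 2 = 30
Fold in T2=13: gcd(30, 13) = 1; lcm(30, 13) = 30 * 13 / 1 = 390 / 1 = 390
Full cycle length = 390

Answer: 390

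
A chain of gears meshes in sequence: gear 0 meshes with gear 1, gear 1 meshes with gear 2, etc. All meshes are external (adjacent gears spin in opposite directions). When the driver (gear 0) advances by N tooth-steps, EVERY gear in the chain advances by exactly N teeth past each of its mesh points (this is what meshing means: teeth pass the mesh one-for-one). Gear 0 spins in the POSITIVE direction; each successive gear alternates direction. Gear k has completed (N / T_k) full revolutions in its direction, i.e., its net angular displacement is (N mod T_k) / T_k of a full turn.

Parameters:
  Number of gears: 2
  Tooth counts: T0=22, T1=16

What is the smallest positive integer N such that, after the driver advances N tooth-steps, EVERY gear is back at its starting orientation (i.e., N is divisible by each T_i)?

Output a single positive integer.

Gear k returns to start when N is a multiple of T_k.
All gears at start simultaneously when N is a common multiple of [22, 16]; the smallest such N is lcm(22, 16).
Start: lcm = T0 = 22
Fold in T1=16: gcd(22, 16) = 2; lcm(22, 16) = 22 * 16 / 2 = 352 / 2 = 176
Full cycle length = 176

Answer: 176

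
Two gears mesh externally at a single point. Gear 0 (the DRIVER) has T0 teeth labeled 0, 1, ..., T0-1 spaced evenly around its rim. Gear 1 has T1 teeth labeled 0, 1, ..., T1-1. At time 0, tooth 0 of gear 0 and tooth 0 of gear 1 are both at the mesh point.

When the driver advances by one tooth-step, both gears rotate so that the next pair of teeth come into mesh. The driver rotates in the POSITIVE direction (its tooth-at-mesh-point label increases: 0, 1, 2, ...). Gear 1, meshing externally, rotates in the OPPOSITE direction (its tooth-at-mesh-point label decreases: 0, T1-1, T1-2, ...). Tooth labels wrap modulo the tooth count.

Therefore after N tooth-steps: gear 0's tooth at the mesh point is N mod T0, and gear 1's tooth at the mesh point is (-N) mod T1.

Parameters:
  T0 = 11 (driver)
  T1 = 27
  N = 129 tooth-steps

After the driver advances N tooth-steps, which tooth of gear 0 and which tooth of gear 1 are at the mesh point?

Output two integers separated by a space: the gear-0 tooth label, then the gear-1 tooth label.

Answer: 8 6

Derivation:
Gear 0 (driver, T0=11): tooth at mesh = N mod T0
  129 = 11 * 11 + 8, so 129 mod 11 = 8
  gear 0 tooth = 8
Gear 1 (driven, T1=27): tooth at mesh = (-N) mod T1
  129 = 4 * 27 + 21, so 129 mod 27 = 21
  (-129) mod 27 = (-21) mod 27 = 27 - 21 = 6
Mesh after 129 steps: gear-0 tooth 8 meets gear-1 tooth 6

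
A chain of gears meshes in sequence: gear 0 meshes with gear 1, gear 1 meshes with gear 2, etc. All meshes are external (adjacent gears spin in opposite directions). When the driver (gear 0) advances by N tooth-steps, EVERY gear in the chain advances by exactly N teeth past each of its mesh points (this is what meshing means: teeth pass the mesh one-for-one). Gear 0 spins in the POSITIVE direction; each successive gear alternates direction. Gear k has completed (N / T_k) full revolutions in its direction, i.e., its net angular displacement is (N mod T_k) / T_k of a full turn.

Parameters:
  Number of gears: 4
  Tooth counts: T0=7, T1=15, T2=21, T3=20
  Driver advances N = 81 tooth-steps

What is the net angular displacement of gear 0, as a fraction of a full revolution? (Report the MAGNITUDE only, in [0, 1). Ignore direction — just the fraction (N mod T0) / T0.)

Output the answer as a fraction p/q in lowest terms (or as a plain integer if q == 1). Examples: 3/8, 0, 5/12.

Answer: 4/7

Derivation:
Chain of 4 gears, tooth counts: [7, 15, 21, 20]
  gear 0: T0=7, direction=positive, advance = 81 mod 7 = 4 teeth = 4/7 turn
  gear 1: T1=15, direction=negative, advance = 81 mod 15 = 6 teeth = 6/15 turn
  gear 2: T2=21, direction=positive, advance = 81 mod 21 = 18 teeth = 18/21 turn
  gear 3: T3=20, direction=negative, advance = 81 mod 20 = 1 teeth = 1/20 turn
Gear 0: 81 mod 7 = 4
Fraction = 4 / 7 = 4/7 (gcd(4,7)=1) = 4/7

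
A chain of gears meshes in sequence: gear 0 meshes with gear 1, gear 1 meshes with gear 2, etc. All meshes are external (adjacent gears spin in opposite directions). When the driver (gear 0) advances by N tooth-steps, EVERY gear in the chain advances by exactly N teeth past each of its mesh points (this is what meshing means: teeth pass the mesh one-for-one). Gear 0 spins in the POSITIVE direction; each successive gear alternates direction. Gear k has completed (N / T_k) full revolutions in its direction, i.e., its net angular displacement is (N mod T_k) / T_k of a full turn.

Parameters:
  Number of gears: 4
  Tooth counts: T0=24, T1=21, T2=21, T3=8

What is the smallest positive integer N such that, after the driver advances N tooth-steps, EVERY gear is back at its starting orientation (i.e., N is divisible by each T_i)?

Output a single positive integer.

Answer: 168

Derivation:
Gear k returns to start when N is a multiple of T_k.
All gears at start simultaneously when N is a common multiple of [24, 21, 21, 8]; the smallest such N is lcm(24, 21, 21, 8).
Start: lcm = T0 = 24
Fold in T1=21: gcd(24, 21) = 3; lcm(24, 21) = 24 * 21 / 3 = 504 / 3 = 168
Fold in T2=21: gcd(168, 21) = 21; lcm(168, 21) = 168 * 21 / 21 = 3528 / 21 = 168
Fold in T3=8: gcd(168, 8) = 8; lcm(168, 8) = 168 * 8 / 8 = 1344 / 8 = 168
Full cycle length = 168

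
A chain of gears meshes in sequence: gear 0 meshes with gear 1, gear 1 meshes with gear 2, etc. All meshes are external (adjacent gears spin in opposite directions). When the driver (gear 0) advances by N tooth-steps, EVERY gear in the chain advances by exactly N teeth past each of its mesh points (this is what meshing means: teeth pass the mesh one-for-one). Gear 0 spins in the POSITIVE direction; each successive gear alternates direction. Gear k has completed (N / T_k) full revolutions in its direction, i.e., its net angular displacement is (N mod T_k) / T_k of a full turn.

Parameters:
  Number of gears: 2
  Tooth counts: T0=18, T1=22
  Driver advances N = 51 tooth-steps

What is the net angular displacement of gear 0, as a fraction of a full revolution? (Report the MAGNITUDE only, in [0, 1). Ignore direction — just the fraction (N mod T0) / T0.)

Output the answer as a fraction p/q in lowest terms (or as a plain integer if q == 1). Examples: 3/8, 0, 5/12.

Chain of 2 gears, tooth counts: [18, 22]
  gear 0: T0=18, direction=positive, advance = 51 mod 18 = 15 teeth = 15/18 turn
  gear 1: T1=22, direction=negative, advance = 51 mod 22 = 7 teeth = 7/22 turn
Gear 0: 51 mod 18 = 15
Fraction = 15 / 18 = 5/6 (gcd(15,18)=3) = 5/6

Answer: 5/6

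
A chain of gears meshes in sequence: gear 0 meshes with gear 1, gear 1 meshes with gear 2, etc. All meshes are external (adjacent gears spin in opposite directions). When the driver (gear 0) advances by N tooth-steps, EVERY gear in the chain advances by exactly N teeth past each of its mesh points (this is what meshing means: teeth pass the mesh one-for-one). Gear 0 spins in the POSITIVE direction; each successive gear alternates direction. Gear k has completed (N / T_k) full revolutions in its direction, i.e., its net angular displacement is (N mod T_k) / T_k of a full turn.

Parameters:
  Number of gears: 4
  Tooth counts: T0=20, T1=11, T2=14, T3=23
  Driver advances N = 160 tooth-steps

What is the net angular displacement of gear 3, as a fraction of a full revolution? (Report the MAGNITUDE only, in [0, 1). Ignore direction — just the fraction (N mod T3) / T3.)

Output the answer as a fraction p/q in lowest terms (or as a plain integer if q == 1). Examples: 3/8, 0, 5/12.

Chain of 4 gears, tooth counts: [20, 11, 14, 23]
  gear 0: T0=20, direction=positive, advance = 160 mod 20 = 0 teeth = 0/20 turn
  gear 1: T1=11, direction=negative, advance = 160 mod 11 = 6 teeth = 6/11 turn
  gear 2: T2=14, direction=positive, advance = 160 mod 14 = 6 teeth = 6/14 turn
  gear 3: T3=23, direction=negative, advance = 160 mod 23 = 22 teeth = 22/23 turn
Gear 3: 160 mod 23 = 22
Fraction = 22 / 23 = 22/23 (gcd(22,23)=1) = 22/23

Answer: 22/23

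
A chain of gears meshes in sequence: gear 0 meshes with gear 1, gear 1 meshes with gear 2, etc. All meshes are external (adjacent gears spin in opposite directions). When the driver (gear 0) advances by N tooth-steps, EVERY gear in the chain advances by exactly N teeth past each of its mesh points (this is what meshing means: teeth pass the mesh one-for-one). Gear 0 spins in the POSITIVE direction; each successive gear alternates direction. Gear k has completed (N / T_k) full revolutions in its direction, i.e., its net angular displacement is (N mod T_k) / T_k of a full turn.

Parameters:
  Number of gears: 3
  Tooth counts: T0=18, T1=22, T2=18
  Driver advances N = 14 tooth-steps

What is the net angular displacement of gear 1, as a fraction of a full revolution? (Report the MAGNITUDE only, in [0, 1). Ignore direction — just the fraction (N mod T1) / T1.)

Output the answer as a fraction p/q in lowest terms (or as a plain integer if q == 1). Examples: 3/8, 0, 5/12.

Answer: 7/11

Derivation:
Chain of 3 gears, tooth counts: [18, 22, 18]
  gear 0: T0=18, direction=positive, advance = 14 mod 18 = 14 teeth = 14/18 turn
  gear 1: T1=22, direction=negative, advance = 14 mod 22 = 14 teeth = 14/22 turn
  gear 2: T2=18, direction=positive, advance = 14 mod 18 = 14 teeth = 14/18 turn
Gear 1: 14 mod 22 = 14
Fraction = 14 / 22 = 7/11 (gcd(14,22)=2) = 7/11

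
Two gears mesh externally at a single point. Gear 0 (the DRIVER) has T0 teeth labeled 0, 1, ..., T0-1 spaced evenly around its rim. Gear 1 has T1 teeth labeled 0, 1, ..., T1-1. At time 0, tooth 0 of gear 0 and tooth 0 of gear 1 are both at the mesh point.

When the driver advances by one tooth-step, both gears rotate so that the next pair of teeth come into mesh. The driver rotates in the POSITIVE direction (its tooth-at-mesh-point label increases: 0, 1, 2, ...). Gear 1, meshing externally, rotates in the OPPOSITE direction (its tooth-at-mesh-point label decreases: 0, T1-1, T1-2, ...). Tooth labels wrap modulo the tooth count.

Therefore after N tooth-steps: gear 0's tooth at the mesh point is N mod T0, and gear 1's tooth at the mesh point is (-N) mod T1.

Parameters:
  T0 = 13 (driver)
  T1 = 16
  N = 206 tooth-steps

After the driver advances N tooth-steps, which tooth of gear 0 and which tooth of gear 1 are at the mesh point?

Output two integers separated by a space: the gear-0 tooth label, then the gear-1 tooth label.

Answer: 11 2

Derivation:
Gear 0 (driver, T0=13): tooth at mesh = N mod T0
  206 = 15 * 13 + 11, so 206 mod 13 = 11
  gear 0 tooth = 11
Gear 1 (driven, T1=16): tooth at mesh = (-N) mod T1
  206 = 12 * 16 + 14, so 206 mod 16 = 14
  (-206) mod 16 = (-14) mod 16 = 16 - 14 = 2
Mesh after 206 steps: gear-0 tooth 11 meets gear-1 tooth 2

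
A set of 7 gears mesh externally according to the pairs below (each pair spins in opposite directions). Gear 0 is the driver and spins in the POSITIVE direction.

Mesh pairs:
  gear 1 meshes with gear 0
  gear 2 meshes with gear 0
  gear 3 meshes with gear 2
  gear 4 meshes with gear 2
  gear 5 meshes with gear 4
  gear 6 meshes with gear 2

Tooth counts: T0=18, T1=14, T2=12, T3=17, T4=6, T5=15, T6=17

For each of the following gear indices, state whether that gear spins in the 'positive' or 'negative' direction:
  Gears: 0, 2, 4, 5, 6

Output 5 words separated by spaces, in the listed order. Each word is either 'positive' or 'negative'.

Gear 0 (driver): positive (depth 0)
  gear 1: meshes with gear 0 -> depth 1 -> negative (opposite of gear 0)
  gear 2: meshes with gear 0 -> depth 1 -> negative (opposite of gear 0)
  gear 3: meshes with gear 2 -> depth 2 -> positive (opposite of gear 2)
  gear 4: meshes with gear 2 -> depth 2 -> positive (opposite of gear 2)
  gear 5: meshes with gear 4 -> depth 3 -> negative (opposite of gear 4)
  gear 6: meshes with gear 2 -> depth 2 -> positive (opposite of gear 2)
Queried indices 0, 2, 4, 5, 6 -> positive, negative, positive, negative, positive

Answer: positive negative positive negative positive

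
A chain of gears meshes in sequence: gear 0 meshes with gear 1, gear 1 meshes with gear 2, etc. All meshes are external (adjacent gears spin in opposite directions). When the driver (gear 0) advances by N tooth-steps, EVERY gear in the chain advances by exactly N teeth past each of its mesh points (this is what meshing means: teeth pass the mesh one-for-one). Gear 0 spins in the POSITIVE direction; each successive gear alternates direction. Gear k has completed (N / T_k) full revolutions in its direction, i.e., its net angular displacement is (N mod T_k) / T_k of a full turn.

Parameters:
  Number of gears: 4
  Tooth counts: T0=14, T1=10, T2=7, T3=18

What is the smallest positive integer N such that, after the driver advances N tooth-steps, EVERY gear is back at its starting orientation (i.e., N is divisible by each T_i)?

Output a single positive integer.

Gear k returns to start when N is a multiple of T_k.
All gears at start simultaneously when N is a common multiple of [14, 10, 7, 18]; the smallest such N is lcm(14, 10, 7, 18).
Start: lcm = T0 = 14
Fold in T1=10: gcd(14, 10) = 2; lcm(14, 10) = 14 * 10 / 2 = 140 / 2 = 70
Fold in T2=7: gcd(70, 7) = 7; lcm(70, 7) = 70 * 7 / 7 = 490 / 7 = 70
Fold in T3=18: gcd(70, 18) = 2; lcm(70, 18) = 70 * 18 / 2 = 1260 / 2 = 630
Full cycle length = 630

Answer: 630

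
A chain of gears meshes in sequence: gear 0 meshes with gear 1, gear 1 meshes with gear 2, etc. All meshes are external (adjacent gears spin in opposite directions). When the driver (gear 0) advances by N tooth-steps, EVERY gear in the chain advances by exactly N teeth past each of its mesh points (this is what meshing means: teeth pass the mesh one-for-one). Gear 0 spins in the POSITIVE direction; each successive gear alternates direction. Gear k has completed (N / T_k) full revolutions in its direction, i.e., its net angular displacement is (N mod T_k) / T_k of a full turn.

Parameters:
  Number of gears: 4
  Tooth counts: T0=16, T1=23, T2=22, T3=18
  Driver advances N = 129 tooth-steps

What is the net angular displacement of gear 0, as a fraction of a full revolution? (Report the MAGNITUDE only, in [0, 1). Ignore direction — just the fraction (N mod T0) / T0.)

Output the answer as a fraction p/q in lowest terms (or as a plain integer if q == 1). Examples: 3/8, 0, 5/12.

Answer: 1/16

Derivation:
Chain of 4 gears, tooth counts: [16, 23, 22, 18]
  gear 0: T0=16, direction=positive, advance = 129 mod 16 = 1 teeth = 1/16 turn
  gear 1: T1=23, direction=negative, advance = 129 mod 23 = 14 teeth = 14/23 turn
  gear 2: T2=22, direction=positive, advance = 129 mod 22 = 19 teeth = 19/22 turn
  gear 3: T3=18, direction=negative, advance = 129 mod 18 = 3 teeth = 3/18 turn
Gear 0: 129 mod 16 = 1
Fraction = 1 / 16 = 1/16 (gcd(1,16)=1) = 1/16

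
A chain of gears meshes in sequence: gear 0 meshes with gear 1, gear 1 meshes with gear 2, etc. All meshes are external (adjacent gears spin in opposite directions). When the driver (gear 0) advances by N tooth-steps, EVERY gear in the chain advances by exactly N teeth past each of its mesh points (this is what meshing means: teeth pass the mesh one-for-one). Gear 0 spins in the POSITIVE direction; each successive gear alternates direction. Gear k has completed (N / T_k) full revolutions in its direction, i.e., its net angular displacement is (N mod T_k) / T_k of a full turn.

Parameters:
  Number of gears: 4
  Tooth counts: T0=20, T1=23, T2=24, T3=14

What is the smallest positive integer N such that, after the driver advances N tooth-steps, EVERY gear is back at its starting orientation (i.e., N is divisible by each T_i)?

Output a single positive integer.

Gear k returns to start when N is a multiple of T_k.
All gears at start simultaneously when N is a common multiple of [20, 23, 24, 14]; the smallest such N is lcm(20, 23, 24, 14).
Start: lcm = T0 = 20
Fold in T1=23: gcd(20, 23) = 1; lcm(20, 23) = 20 * 23 / 1 = 460 / 1 = 460
Fold in T2=24: gcd(460, 24) = 4; lcm(460, 24) = 460 * 24 / 4 = 11040 / 4 = 2760
Fold in T3=14: gcd(2760, 14) = 2; lcm(2760, 14) = 2760 * 14 / 2 = 38640 / 2 = 19320
Full cycle length = 19320

Answer: 19320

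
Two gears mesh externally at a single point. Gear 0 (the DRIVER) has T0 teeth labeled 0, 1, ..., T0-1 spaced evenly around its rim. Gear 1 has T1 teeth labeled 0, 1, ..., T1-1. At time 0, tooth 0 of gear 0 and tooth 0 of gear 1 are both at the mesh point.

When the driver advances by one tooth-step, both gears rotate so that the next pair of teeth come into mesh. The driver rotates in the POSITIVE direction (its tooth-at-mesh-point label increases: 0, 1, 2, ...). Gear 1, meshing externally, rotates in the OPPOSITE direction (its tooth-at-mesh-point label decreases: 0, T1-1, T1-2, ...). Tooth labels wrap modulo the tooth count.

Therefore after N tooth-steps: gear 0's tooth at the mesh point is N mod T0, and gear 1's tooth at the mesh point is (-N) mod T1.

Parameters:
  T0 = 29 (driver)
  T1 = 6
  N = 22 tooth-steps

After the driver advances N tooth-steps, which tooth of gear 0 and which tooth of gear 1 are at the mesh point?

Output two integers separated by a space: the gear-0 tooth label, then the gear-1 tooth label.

Gear 0 (driver, T0=29): tooth at mesh = N mod T0
  22 = 0 * 29 + 22, so 22 mod 29 = 22
  gear 0 tooth = 22
Gear 1 (driven, T1=6): tooth at mesh = (-N) mod T1
  22 = 3 * 6 + 4, so 22 mod 6 = 4
  (-22) mod 6 = (-4) mod 6 = 6 - 4 = 2
Mesh after 22 steps: gear-0 tooth 22 meets gear-1 tooth 2

Answer: 22 2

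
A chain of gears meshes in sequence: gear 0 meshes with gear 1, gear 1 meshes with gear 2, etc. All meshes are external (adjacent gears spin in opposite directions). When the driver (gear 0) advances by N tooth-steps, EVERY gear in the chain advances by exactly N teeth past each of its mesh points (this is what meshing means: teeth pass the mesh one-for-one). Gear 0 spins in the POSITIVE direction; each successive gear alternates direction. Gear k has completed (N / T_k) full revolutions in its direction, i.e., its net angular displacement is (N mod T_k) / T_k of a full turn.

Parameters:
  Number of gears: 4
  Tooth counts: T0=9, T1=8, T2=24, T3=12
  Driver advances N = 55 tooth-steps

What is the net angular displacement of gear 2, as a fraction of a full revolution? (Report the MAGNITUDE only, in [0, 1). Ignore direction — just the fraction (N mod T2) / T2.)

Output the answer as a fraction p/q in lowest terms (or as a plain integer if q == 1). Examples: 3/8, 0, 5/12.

Answer: 7/24

Derivation:
Chain of 4 gears, tooth counts: [9, 8, 24, 12]
  gear 0: T0=9, direction=positive, advance = 55 mod 9 = 1 teeth = 1/9 turn
  gear 1: T1=8, direction=negative, advance = 55 mod 8 = 7 teeth = 7/8 turn
  gear 2: T2=24, direction=positive, advance = 55 mod 24 = 7 teeth = 7/24 turn
  gear 3: T3=12, direction=negative, advance = 55 mod 12 = 7 teeth = 7/12 turn
Gear 2: 55 mod 24 = 7
Fraction = 7 / 24 = 7/24 (gcd(7,24)=1) = 7/24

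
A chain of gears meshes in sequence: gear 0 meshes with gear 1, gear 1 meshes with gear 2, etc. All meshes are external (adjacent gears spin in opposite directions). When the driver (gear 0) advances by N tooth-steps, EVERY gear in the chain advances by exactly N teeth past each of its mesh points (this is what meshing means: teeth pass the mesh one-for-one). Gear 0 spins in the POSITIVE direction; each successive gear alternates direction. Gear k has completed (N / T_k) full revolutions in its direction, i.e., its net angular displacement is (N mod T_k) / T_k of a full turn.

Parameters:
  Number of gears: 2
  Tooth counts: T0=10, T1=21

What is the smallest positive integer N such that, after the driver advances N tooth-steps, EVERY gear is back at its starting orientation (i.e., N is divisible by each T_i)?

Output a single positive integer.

Answer: 210

Derivation:
Gear k returns to start when N is a multiple of T_k.
All gears at start simultaneously when N is a common multiple of [10, 21]; the smallest such N is lcm(10, 21).
Start: lcm = T0 = 10
Fold in T1=21: gcd(10, 21) = 1; lcm(10, 21) = 10 * 21 / 1 = 210 / 1 = 210
Full cycle length = 210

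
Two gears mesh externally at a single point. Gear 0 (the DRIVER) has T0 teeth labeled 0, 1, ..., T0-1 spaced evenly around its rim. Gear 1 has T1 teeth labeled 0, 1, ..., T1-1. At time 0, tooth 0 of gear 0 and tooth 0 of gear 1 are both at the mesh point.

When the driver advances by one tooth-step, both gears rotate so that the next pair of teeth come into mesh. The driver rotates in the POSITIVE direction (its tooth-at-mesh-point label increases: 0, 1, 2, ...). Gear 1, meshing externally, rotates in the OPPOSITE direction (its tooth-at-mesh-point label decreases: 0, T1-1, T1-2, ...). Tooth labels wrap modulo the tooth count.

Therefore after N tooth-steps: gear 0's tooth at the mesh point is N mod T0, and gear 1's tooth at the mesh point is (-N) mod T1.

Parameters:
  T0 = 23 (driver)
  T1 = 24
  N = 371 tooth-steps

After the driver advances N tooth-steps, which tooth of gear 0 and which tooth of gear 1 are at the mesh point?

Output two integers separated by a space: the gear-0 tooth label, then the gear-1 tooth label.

Gear 0 (driver, T0=23): tooth at mesh = N mod T0
  371 = 16 * 23 + 3, so 371 mod 23 = 3
  gear 0 tooth = 3
Gear 1 (driven, T1=24): tooth at mesh = (-N) mod T1
  371 = 15 * 24 + 11, so 371 mod 24 = 11
  (-371) mod 24 = (-11) mod 24 = 24 - 11 = 13
Mesh after 371 steps: gear-0 tooth 3 meets gear-1 tooth 13

Answer: 3 13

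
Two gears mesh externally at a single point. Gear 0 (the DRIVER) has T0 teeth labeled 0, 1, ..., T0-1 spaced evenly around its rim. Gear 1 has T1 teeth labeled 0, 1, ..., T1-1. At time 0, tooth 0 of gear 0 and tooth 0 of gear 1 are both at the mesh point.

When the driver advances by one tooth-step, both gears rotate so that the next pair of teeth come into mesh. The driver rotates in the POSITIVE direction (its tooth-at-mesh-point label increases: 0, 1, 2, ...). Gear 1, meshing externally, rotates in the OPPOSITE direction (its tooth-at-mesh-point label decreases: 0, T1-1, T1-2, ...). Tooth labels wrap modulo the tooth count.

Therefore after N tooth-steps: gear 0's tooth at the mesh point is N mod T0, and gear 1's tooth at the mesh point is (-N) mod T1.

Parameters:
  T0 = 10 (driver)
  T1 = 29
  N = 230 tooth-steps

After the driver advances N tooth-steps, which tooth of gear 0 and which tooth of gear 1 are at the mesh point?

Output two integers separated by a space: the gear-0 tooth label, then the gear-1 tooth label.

Gear 0 (driver, T0=10): tooth at mesh = N mod T0
  230 = 23 * 10 + 0, so 230 mod 10 = 0
  gear 0 tooth = 0
Gear 1 (driven, T1=29): tooth at mesh = (-N) mod T1
  230 = 7 * 29 + 27, so 230 mod 29 = 27
  (-230) mod 29 = (-27) mod 29 = 29 - 27 = 2
Mesh after 230 steps: gear-0 tooth 0 meets gear-1 tooth 2

Answer: 0 2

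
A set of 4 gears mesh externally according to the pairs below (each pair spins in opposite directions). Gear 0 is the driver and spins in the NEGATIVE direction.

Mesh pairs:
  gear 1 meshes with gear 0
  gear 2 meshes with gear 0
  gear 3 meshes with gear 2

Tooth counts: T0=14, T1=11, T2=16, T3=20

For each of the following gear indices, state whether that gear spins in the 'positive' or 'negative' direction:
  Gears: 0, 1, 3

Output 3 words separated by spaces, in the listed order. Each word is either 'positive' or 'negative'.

Answer: negative positive negative

Derivation:
Gear 0 (driver): negative (depth 0)
  gear 1: meshes with gear 0 -> depth 1 -> positive (opposite of gear 0)
  gear 2: meshes with gear 0 -> depth 1 -> positive (opposite of gear 0)
  gear 3: meshes with gear 2 -> depth 2 -> negative (opposite of gear 2)
Queried indices 0, 1, 3 -> negative, positive, negative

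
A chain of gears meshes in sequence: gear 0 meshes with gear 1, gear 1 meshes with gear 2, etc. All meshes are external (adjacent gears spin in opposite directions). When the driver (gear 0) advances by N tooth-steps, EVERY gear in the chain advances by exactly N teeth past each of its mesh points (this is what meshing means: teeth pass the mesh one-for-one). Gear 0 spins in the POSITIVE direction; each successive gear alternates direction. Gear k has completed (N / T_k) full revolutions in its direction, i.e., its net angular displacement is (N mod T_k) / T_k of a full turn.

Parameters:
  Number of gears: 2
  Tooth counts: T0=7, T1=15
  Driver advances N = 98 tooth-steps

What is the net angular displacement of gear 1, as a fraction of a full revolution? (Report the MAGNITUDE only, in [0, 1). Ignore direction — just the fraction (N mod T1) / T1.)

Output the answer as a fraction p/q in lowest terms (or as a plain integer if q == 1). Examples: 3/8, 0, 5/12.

Chain of 2 gears, tooth counts: [7, 15]
  gear 0: T0=7, direction=positive, advance = 98 mod 7 = 0 teeth = 0/7 turn
  gear 1: T1=15, direction=negative, advance = 98 mod 15 = 8 teeth = 8/15 turn
Gear 1: 98 mod 15 = 8
Fraction = 8 / 15 = 8/15 (gcd(8,15)=1) = 8/15

Answer: 8/15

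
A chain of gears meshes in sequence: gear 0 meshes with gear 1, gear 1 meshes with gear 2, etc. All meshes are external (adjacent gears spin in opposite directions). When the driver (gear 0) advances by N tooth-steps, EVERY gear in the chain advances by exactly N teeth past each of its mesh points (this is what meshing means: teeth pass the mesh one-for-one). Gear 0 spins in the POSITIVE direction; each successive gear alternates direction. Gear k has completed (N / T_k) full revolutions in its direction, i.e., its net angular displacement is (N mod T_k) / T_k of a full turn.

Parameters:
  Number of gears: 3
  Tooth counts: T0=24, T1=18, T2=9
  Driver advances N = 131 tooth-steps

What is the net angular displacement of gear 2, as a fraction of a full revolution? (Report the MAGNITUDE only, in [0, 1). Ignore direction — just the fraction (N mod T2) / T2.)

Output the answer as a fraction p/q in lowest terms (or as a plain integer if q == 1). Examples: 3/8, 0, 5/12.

Answer: 5/9

Derivation:
Chain of 3 gears, tooth counts: [24, 18, 9]
  gear 0: T0=24, direction=positive, advance = 131 mod 24 = 11 teeth = 11/24 turn
  gear 1: T1=18, direction=negative, advance = 131 mod 18 = 5 teeth = 5/18 turn
  gear 2: T2=9, direction=positive, advance = 131 mod 9 = 5 teeth = 5/9 turn
Gear 2: 131 mod 9 = 5
Fraction = 5 / 9 = 5/9 (gcd(5,9)=1) = 5/9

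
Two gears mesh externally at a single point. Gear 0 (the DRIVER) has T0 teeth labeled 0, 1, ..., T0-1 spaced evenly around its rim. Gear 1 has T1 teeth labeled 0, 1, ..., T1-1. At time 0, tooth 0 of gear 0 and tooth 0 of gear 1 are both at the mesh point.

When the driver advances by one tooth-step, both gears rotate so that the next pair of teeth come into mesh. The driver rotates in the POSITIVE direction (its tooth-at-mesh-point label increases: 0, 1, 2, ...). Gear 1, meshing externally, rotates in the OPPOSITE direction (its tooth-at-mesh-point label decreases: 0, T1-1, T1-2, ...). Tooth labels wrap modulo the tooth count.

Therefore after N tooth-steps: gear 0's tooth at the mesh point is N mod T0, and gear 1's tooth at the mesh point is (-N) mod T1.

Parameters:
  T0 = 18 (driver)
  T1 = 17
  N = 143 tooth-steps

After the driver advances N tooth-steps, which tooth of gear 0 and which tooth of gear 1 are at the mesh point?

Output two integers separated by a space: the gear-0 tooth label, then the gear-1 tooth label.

Answer: 17 10

Derivation:
Gear 0 (driver, T0=18): tooth at mesh = N mod T0
  143 = 7 * 18 + 17, so 143 mod 18 = 17
  gear 0 tooth = 17
Gear 1 (driven, T1=17): tooth at mesh = (-N) mod T1
  143 = 8 * 17 + 7, so 143 mod 17 = 7
  (-143) mod 17 = (-7) mod 17 = 17 - 7 = 10
Mesh after 143 steps: gear-0 tooth 17 meets gear-1 tooth 10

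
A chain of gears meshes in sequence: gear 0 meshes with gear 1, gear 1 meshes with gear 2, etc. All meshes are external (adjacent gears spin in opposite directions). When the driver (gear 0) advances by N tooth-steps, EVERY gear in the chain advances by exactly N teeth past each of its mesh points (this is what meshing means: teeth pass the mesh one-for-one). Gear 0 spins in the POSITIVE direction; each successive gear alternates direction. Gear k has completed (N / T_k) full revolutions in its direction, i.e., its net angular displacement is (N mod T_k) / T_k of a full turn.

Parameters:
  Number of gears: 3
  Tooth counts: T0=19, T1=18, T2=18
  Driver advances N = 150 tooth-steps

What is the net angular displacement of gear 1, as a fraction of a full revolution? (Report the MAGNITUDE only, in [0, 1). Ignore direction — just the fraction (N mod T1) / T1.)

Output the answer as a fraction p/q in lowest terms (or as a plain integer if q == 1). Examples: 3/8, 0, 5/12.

Chain of 3 gears, tooth counts: [19, 18, 18]
  gear 0: T0=19, direction=positive, advance = 150 mod 19 = 17 teeth = 17/19 turn
  gear 1: T1=18, direction=negative, advance = 150 mod 18 = 6 teeth = 6/18 turn
  gear 2: T2=18, direction=positive, advance = 150 mod 18 = 6 teeth = 6/18 turn
Gear 1: 150 mod 18 = 6
Fraction = 6 / 18 = 1/3 (gcd(6,18)=6) = 1/3

Answer: 1/3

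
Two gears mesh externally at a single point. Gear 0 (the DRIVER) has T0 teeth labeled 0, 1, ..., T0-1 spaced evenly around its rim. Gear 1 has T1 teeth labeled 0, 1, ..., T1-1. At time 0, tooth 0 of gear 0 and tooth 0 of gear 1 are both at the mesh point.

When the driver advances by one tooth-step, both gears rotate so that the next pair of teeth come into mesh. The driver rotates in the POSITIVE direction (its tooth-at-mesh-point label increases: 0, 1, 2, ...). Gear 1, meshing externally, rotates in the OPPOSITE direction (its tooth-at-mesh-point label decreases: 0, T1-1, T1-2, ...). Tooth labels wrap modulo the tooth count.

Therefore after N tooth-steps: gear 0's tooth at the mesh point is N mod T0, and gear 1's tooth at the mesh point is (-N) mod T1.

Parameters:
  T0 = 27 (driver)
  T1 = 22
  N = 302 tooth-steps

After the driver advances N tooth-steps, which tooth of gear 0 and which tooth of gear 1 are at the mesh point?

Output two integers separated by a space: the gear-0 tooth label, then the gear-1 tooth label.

Gear 0 (driver, T0=27): tooth at mesh = N mod T0
  302 = 11 * 27 + 5, so 302 mod 27 = 5
  gear 0 tooth = 5
Gear 1 (driven, T1=22): tooth at mesh = (-N) mod T1
  302 = 13 * 22 + 16, so 302 mod 22 = 16
  (-302) mod 22 = (-16) mod 22 = 22 - 16 = 6
Mesh after 302 steps: gear-0 tooth 5 meets gear-1 tooth 6

Answer: 5 6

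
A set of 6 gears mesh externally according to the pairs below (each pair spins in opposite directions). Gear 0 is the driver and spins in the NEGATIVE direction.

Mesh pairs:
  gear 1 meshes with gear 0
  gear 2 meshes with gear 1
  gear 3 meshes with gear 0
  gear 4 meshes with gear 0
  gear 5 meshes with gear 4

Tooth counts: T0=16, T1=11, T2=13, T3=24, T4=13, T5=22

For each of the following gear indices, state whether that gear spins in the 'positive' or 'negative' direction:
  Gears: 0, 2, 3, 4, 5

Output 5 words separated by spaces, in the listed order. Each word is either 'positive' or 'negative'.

Answer: negative negative positive positive negative

Derivation:
Gear 0 (driver): negative (depth 0)
  gear 1: meshes with gear 0 -> depth 1 -> positive (opposite of gear 0)
  gear 2: meshes with gear 1 -> depth 2 -> negative (opposite of gear 1)
  gear 3: meshes with gear 0 -> depth 1 -> positive (opposite of gear 0)
  gear 4: meshes with gear 0 -> depth 1 -> positive (opposite of gear 0)
  gear 5: meshes with gear 4 -> depth 2 -> negative (opposite of gear 4)
Queried indices 0, 2, 3, 4, 5 -> negative, negative, positive, positive, negative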